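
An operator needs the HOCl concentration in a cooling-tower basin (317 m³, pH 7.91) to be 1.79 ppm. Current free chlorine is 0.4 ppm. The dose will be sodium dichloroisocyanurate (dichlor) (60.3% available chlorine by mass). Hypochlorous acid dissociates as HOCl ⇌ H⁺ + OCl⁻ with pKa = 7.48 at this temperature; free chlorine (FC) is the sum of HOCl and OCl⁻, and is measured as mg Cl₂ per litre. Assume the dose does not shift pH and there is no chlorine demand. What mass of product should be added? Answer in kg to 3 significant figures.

3.26 kg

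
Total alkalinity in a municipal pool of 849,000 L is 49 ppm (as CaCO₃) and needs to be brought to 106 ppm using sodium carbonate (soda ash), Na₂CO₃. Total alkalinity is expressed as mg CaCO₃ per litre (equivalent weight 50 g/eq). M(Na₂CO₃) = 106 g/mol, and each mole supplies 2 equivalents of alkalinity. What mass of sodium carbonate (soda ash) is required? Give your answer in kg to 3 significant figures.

51.3 kg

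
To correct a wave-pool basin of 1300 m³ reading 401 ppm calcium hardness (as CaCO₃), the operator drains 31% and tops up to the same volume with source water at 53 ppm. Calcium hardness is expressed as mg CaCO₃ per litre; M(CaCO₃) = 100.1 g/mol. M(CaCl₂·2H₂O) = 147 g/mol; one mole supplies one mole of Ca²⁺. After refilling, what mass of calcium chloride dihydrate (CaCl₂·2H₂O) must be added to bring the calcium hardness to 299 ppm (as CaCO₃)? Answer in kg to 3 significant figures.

Volume: 1300 m³ = 1,300,000 L.
After draining 31% and refilling: 401 × 0.69 + 53 × 0.31 = 293.12 ppm.
Deficit to target: 299 − 293.12 = 5.88 mg/L.
As CaCO₃: 5.88 mg/L × 1,300,000 L = 7644 g; ÷ 100.1 = 76.36 mol Ca²⁺.
Mass: 76.36 × 147 = 11,230 g.

11.2 kg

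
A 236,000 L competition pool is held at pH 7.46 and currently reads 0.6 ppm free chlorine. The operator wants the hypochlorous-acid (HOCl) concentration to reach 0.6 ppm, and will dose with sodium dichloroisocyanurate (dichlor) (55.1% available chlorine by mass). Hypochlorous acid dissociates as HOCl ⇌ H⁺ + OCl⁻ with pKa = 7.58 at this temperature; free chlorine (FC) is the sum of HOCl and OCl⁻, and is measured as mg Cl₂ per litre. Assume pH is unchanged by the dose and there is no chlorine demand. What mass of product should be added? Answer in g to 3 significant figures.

195 g

[OCl⁻]/[HOCl] = 10^(pH − pKa) = 10^(7.46 − 7.58) = 0.7586; fraction as HOCl = 1/(1 + 0.7586) = 0.5686.
Free chlorine required for 0.6 ppm HOCl: 0.6 / 0.5686 = 1.055 ppm.
FC to add: 1.055 − 0.6 = 0.4551 mg/L as Cl₂.
Cl₂ equivalent: 0.4551 mg/L × 236,000 L = 107.4 g.
Product at 55.1% available Cl: 107.4 / 0.551 = 194.9 g.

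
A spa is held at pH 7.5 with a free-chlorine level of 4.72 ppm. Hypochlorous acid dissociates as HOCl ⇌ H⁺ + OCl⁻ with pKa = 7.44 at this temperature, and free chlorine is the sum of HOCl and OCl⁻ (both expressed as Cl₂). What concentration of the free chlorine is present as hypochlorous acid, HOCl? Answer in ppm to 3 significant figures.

2.20 ppm

[OCl⁻]/[HOCl] = 10^(pH − pKa) = 10^(7.5 − 7.44) = 10^0.06 = 1.148.
Fraction as HOCl = 1 / (1 + 1.148) = 0.4655.
HOCl = 0.4655 × 4.72 ppm = 2.197 ppm.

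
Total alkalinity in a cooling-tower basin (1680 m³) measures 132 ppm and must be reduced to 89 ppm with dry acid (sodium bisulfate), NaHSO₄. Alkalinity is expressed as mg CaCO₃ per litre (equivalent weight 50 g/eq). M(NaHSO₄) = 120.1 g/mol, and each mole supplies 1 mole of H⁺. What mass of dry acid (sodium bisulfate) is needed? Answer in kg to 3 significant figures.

174 kg

Volume: 1680 m³ = 1,680,000 L.
Alkalinity to neutralize: (132 − 89) = 43 mg/L as CaCO₃ × 1,680,000 L = 72,240 g as CaCO₃.
Equivalents of H⁺ required: 72,240 ÷ 50 g/eq = 1445 eq = 1445 mol NaHSO₄.
Mass of NaHSO₄: 1445 × 120.1 = 173,500 g.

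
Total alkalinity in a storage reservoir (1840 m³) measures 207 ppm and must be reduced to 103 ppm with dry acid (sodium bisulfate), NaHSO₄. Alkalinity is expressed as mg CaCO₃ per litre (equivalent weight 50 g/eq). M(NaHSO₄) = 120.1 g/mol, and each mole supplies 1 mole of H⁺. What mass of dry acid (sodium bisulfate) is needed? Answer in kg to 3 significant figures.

Volume: 1840 m³ = 1,840,000 L.
Alkalinity to neutralize: (207 − 103) = 104 mg/L as CaCO₃ × 1,840,000 L = 191,400 g as CaCO₃.
Equivalents of H⁺ required: 191,400 ÷ 50 g/eq = 3827 eq = 3827 mol NaHSO₄.
Mass of NaHSO₄: 3827 × 120.1 = 459,600 g.

460 kg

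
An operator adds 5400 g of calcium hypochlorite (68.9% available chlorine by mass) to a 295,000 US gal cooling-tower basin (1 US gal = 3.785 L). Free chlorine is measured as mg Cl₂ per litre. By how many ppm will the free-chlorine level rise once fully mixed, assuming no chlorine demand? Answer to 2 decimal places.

3.33 ppm

Volume: 295,000 US gal × 3.785 L/gal = 1,116,575 L.
Available chlorine delivered: 5400 g × 0.689 = 3721 g as Cl₂.
Concentration rise: 3721 g / 1,116,575 L = 3.332 mg/L = 3.33 ppm.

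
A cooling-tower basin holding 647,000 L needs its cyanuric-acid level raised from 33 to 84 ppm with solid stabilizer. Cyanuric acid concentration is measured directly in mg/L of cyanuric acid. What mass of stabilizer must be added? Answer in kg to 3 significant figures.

33.0 kg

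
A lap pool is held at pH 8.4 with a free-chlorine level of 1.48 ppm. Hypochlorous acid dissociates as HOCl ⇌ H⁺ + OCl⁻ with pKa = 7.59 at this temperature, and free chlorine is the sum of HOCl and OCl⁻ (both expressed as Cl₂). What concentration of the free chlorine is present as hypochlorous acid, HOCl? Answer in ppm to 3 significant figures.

0.198 ppm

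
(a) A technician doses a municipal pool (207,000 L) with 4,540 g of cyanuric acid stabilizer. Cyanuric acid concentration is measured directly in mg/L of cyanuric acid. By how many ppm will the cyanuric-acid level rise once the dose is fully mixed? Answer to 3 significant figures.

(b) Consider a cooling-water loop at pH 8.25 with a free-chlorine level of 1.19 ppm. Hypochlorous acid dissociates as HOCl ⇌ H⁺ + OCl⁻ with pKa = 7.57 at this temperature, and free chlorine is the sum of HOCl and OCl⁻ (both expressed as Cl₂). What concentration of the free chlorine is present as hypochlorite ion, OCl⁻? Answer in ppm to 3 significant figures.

(a) 21.9 ppm; (b) 0.984 ppm

(a) Rise: 4,540 g / 207,000 L × 1000 = 21.93 mg/L.

(b) [OCl⁻]/[HOCl] = 10^(pH − pKa) = 10^(8.25 − 7.57) = 10^0.68 = 4.786.
(b) Fraction as HOCl = 1 / (1 + 4.786) = 0.1728.
(b) OCl⁻ = (1 − 0.1728) × 1.19 ppm = 0.9843 ppm.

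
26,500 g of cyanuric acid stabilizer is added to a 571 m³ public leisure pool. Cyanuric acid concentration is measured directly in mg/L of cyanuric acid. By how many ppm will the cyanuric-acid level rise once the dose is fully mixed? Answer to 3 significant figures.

46.4 ppm

Volume: 571 m³ = 571,000 L.
Rise: 26,500 g / 571,000 L × 1000 = 46.41 mg/L.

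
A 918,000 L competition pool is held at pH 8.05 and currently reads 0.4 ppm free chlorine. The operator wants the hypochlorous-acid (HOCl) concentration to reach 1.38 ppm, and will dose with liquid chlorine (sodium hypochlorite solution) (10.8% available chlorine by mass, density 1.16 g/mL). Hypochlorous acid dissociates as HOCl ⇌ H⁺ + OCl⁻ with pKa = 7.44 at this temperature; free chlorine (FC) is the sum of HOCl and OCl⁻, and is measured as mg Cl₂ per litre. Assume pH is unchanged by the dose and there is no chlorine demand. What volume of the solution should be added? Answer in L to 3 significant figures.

48.4 L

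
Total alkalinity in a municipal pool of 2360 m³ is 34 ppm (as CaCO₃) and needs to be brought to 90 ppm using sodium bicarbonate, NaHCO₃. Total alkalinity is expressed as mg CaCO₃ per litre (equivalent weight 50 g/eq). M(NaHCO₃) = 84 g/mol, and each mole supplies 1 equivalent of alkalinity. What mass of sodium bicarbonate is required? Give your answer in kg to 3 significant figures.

Volume: 2360 m³ = 2,360,000 L.
Alkalinity to add: (90 − 34) = 56 mg/L as CaCO₃ × 2,360,000 L = 132,200 g as CaCO₃.
Equivalents: 132,200 g ÷ 50 g/eq = 2643 eq.
NaHCO₃ supplies 1 eq per mole → 2643 mol.
Mass: 2643 mol × 84 g/mol = 222,000 g.

222 kg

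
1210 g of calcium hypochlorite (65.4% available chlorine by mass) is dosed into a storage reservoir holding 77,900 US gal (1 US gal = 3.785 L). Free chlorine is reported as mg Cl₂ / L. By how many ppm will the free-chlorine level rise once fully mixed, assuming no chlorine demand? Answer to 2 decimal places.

2.68 ppm

Volume: 77,900 US gal × 3.785 L/gal = 294,852 L.
Available chlorine delivered: 1210 g × 0.654 = 791.3 g as Cl₂.
Concentration rise: 791.3 g / 294,852 L = 2.684 mg/L = 2.68 ppm.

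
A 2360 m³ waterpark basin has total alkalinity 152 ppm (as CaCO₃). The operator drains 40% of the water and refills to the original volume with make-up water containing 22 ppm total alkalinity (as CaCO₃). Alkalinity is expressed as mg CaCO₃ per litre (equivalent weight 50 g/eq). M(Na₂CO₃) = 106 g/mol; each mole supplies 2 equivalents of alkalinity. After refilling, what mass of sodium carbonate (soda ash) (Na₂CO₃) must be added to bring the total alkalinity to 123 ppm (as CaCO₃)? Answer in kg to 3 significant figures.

Volume: 2360 m³ = 2,360,000 L.
After draining 40% and refilling: 152 × 0.60 + 22 × 0.40 = 100 ppm.
Deficit to target: 123 − 100 = 23 mg/L.
As CaCO₃: 23 mg/L × 2,360,000 L = 54,280 g; ÷ 50 g/eq ÷ 2 = 542.8 mol Na₂CO₃.
Mass: 542.8 × 106 = 57,540 g.

57.5 kg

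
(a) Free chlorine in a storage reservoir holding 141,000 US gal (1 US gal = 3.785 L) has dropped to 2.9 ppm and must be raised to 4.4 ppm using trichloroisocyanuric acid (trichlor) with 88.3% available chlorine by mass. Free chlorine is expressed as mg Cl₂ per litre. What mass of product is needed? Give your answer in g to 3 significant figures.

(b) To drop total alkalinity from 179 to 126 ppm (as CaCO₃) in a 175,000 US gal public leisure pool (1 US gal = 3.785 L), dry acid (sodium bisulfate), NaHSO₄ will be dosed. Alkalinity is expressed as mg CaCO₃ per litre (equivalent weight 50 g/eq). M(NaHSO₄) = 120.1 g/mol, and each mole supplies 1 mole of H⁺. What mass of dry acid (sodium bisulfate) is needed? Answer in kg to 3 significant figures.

(a) Volume: 141,000 US gal × 3.785 L/gal = 533,685 L.
(a) Chlorine deficit: 4.4 − 2.9 = 1.5 ppm = 1.5 mg/L as Cl₂.
(a) Cl₂ equivalent needed: 1.5 mg/L × 533,685 L = 800,500 mg = 800.5 g.
(a) Product at 88.3% available chlorine: 800.5 / 0.883 = 906.6 g.

(b) Volume: 175,000 US gal × 3.785 L/gal = 662,375 L.
(b) Alkalinity to neutralize: (179 − 126) = 53 mg/L as CaCO₃ × 662,375 L = 35,110 g as CaCO₃.
(b) Equivalents of H⁺ required: 35,110 ÷ 50 g/eq = 702.1 eq = 702.1 mol NaHSO₄.
(b) Mass of NaHSO₄: 702.1 × 120.1 = 84,320 g.

(a) 907 g; (b) 84.3 kg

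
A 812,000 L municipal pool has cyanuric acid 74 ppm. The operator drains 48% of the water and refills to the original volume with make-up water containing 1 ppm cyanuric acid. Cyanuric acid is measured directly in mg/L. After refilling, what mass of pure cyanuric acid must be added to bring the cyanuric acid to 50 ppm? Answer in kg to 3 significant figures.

8.96 kg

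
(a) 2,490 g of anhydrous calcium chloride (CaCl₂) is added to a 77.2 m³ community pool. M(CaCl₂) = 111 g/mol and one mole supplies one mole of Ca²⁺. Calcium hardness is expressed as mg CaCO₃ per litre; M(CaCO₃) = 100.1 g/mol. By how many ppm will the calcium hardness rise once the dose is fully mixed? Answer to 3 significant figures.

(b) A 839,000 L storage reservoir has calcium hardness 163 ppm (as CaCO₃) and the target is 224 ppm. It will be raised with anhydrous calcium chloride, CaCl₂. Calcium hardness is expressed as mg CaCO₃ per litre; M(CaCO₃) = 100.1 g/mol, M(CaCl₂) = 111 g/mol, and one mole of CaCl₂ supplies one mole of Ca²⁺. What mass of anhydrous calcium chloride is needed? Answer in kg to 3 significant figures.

(a) 29.1 ppm; (b) 56.8 kg

(a) Volume: 77.2 m³ = 77,200 L.
(a) Moles of Ca²⁺: 2,490 g ÷ 111 g/mol = 22.43 mol.
(a) As CaCO₃: 22.43 mol × 100.1 g/mol = 2245 g.
(a) Rise: 2245 g / 77,200 L × 1000 = 29.09 mg/L.

(b) Hardness to add: (224 − 163) = 61 mg/L as CaCO₃ × 839,000 L = 51,180 g as CaCO₃.
(b) Moles of Ca²⁺ (1 mol Ca²⁺ ≡ 1 mol CaCO₃): 51,180 / 100.1 g/mol = 511.3 mol.
(b) Mass of CaCl₂: 511.3 × 111 = 56,750 g.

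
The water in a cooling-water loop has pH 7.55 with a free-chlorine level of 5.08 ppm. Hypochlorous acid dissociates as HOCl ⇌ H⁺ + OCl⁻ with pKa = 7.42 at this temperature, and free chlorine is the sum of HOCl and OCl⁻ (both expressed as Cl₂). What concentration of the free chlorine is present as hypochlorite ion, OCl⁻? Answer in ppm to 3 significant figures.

[OCl⁻]/[HOCl] = 10^(pH − pKa) = 10^(7.55 − 7.42) = 10^0.13 = 1.349.
Fraction as HOCl = 1 / (1 + 1.349) = 0.4257.
OCl⁻ = (1 − 0.4257) × 5.08 ppm = 2.917 ppm.

2.92 ppm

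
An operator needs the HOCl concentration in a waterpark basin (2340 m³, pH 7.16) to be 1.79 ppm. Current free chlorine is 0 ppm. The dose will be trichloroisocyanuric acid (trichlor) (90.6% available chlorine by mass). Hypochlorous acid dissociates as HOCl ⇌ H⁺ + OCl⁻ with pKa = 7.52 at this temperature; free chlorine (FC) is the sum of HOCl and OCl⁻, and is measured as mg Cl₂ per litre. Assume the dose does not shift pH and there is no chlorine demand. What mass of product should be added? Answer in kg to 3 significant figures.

Volume: 2340 m³ = 2,340,000 L.
[OCl⁻]/[HOCl] = 10^(pH − pKa) = 10^(7.16 − 7.52) = 0.4365; fraction as HOCl = 1/(1 + 0.4365) = 0.6961.
Free chlorine required for 1.79 ppm HOCl: 1.79 / 0.6961 = 2.571 ppm.
FC to add: 2.571 − 0 = 2.571 mg/L as Cl₂.
Cl₂ equivalent: 2.571 mg/L × 2,340,000 L = 6017 g.
Product at 90.6% available Cl: 6017 / 0.906 = 6641 g.

6.64 kg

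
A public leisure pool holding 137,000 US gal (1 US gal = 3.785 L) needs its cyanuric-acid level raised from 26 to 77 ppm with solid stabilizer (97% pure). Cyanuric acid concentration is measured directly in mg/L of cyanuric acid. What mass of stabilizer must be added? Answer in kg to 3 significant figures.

Volume: 137,000 US gal × 3.785 L/gal = 518,545 L.
CYA to add: (77 − 26) = 51 mg/L × 518,545 L = 26,450 g cyanuric acid.
At 97% purity: 26,450 / 0.97 = 27,260 g product.

27.3 kg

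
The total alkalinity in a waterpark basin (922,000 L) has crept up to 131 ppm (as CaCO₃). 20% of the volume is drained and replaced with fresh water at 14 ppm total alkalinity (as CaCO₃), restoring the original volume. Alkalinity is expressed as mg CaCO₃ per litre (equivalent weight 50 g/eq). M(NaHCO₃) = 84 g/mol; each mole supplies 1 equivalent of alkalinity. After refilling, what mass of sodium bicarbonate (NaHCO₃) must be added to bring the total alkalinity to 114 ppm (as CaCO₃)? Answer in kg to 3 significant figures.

After draining 20% and refilling: 131 × 0.80 + 14 × 0.20 = 107.6 ppm.
Deficit to target: 114 − 107.6 = 6.4 mg/L.
As CaCO₃: 6.4 mg/L × 922,000 L = 5901 g; ÷ 50 g/eq ÷ 1 = 118 mol NaHCO₃.
Mass: 118 × 84 = 9913 g.

9.91 kg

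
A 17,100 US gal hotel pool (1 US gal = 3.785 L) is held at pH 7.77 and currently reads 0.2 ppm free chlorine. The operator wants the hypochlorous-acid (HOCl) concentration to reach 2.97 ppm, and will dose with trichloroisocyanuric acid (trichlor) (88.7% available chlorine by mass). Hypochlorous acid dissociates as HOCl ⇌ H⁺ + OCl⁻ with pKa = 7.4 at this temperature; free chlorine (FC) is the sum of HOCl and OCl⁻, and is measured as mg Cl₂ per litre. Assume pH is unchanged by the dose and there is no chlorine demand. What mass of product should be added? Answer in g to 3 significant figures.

Volume: 17,100 US gal × 3.785 L/gal = 64,724 L.
[OCl⁻]/[HOCl] = 10^(pH − pKa) = 10^(7.77 − 7.4) = 2.344; fraction as HOCl = 1/(1 + 2.344) = 0.299.
Free chlorine required for 2.97 ppm HOCl: 2.97 / 0.299 = 9.932 ppm.
FC to add: 9.932 − 0.2 = 9.732 mg/L as Cl₂.
Cl₂ equivalent: 9.732 mg/L × 64,724 L = 629.9 g.
Product at 88.7% available Cl: 629.9 / 0.887 = 710.2 g.

710 g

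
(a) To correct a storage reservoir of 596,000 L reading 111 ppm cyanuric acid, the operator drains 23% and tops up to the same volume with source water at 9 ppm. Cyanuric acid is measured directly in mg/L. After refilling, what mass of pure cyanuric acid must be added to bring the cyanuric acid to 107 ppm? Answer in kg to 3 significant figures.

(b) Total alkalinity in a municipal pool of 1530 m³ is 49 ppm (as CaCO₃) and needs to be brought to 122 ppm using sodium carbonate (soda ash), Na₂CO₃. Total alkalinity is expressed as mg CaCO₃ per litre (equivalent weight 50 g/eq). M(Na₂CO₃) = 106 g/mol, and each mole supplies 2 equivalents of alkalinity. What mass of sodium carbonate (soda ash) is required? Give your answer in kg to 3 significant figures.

(a) After draining 23% and refilling: 111 × 0.77 + 9 × 0.23 = 87.54 ppm.
(a) Deficit to target: 107 − 87.54 = 19.46 mg/L.
(a) Mass: 19.46 mg/L × 596,000 L = 11,600 g cyanuric acid.

(b) Volume: 1530 m³ = 1,530,000 L.
(b) Alkalinity to add: (122 − 49) = 73 mg/L as CaCO₃ × 1,530,000 L = 111,700 g as CaCO₃.
(b) Equivalents: 111,700 g ÷ 50 g/eq = 2234 eq.
(b) Each mole of Na₂CO₃ supplies 2 eq, so 2234 / 2 = 1117 mol.
(b) Mass: 1117 mol × 106 g/mol = 118,400 g.

(a) 11.6 kg; (b) 118 kg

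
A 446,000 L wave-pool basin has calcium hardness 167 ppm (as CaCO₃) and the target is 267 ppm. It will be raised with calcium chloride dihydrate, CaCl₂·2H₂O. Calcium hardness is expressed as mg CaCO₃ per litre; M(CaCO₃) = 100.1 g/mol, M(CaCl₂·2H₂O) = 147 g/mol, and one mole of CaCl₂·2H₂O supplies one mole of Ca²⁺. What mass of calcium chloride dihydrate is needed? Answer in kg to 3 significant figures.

65.5 kg

Hardness to add: (267 − 167) = 100 mg/L as CaCO₃ × 446,000 L = 44,600 g as CaCO₃.
Moles of Ca²⁺ (1 mol Ca²⁺ ≡ 1 mol CaCO₃): 44,600 / 100.1 g/mol = 445.6 mol.
Mass of CaCl₂·2H₂O: 445.6 × 147 = 65,500 g.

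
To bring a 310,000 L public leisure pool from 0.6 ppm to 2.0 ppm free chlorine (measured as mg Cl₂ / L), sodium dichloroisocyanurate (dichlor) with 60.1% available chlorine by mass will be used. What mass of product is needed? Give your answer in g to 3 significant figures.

722 g

Chlorine deficit: 2.0 − 0.6 = 1.4 ppm = 1.4 mg/L as Cl₂.
Cl₂ equivalent needed: 1.4 mg/L × 310,000 L = 434,000 mg = 434 g.
Product at 60.1% available chlorine: 434 / 0.601 = 722.1 g.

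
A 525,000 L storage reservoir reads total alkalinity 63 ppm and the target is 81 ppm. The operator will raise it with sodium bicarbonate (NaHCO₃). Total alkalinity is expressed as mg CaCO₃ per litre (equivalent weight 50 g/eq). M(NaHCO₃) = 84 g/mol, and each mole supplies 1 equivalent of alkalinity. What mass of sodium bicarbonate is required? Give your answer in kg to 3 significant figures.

Alkalinity to add: (81 − 63) = 18 mg/L as CaCO₃ × 525,000 L = 9450 g as CaCO₃.
Equivalents: 9450 g ÷ 50 g/eq = 189 eq.
NaHCO₃ supplies 1 eq per mole → 189 mol.
Mass: 189 mol × 84 g/mol = 15,880 g.

15.9 kg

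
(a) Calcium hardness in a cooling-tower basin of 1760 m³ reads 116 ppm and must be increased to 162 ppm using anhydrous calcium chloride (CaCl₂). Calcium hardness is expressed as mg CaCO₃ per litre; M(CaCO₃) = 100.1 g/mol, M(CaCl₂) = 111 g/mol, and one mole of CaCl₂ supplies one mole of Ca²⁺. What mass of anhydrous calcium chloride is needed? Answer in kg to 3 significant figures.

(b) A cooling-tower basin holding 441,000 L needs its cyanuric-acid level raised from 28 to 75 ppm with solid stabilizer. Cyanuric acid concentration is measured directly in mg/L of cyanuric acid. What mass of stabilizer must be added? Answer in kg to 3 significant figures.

(a) 89.8 kg; (b) 20.7 kg

(a) Volume: 1760 m³ = 1,760,000 L.
(a) Hardness to add: (162 − 116) = 46 mg/L as CaCO₃ × 1,760,000 L = 80,960 g as CaCO₃.
(a) Moles of Ca²⁺ (1 mol Ca²⁺ ≡ 1 mol CaCO₃): 80,960 / 100.1 g/mol = 808.8 mol.
(a) Mass of CaCl₂: 808.8 × 111 = 89,780 g.

(b) CYA to add: (75 − 28) = 47 mg/L × 441,000 L = 20,730 g cyanuric acid.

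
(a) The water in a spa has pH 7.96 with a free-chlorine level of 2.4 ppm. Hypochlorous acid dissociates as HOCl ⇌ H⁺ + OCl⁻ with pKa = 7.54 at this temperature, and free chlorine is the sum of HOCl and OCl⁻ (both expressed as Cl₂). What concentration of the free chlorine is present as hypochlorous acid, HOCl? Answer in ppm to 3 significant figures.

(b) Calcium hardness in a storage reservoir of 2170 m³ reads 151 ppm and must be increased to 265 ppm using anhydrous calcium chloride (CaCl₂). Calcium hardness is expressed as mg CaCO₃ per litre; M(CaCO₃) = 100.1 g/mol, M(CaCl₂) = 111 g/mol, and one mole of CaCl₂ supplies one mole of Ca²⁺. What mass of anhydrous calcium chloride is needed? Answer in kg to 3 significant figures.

(a) 0.661 ppm; (b) 274 kg

(a) [OCl⁻]/[HOCl] = 10^(pH − pKa) = 10^(7.96 − 7.54) = 10^0.42 = 2.63.
(a) Fraction as HOCl = 1 / (1 + 2.63) = 0.2755.
(a) HOCl = 0.2755 × 2.4 ppm = 0.6611 ppm.

(b) Volume: 2170 m³ = 2,170,000 L.
(b) Hardness to add: (265 − 151) = 114 mg/L as CaCO₃ × 2,170,000 L = 247,400 g as CaCO₃.
(b) Moles of Ca²⁺ (1 mol Ca²⁺ ≡ 1 mol CaCO₃): 247,400 / 100.1 g/mol = 2471 mol.
(b) Mass of CaCl₂: 2471 × 111 = 274,300 g.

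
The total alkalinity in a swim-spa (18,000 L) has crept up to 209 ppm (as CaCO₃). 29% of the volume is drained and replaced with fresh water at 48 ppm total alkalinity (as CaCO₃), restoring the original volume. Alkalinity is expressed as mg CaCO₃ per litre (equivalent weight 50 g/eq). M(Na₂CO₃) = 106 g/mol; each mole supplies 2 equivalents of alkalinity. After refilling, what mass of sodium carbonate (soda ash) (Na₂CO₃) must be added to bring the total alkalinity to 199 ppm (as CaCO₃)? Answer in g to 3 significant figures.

After draining 29% and refilling: 209 × 0.71 + 48 × 0.29 = 162.31 ppm.
Deficit to target: 199 − 162.31 = 36.69 mg/L.
As CaCO₃: 36.69 mg/L × 18,000 L = 660.4 g; ÷ 50 g/eq ÷ 2 = 6.604 mol Na₂CO₃.
Mass: 6.604 × 106 = 700 g.

700 g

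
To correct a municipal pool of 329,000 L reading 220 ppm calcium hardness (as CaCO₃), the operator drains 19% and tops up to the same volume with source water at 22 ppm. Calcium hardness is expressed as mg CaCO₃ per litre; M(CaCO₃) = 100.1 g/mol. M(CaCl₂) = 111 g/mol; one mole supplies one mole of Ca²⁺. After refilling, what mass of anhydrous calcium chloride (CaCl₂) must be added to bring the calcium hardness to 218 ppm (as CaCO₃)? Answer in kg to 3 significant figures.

After draining 19% and refilling: 220 × 0.81 + 22 × 0.19 = 182.38 ppm.
Deficit to target: 218 − 182.38 = 35.62 mg/L.
As CaCO₃: 35.62 mg/L × 329,000 L = 11,720 g; ÷ 100.1 = 117.1 mol Ca²⁺.
Mass: 117.1 × 111 = 13,000 g.

13.0 kg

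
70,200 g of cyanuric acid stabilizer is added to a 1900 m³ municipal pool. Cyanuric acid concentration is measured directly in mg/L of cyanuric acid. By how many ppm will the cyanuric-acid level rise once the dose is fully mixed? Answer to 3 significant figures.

Volume: 1900 m³ = 1,900,000 L.
Rise: 70,200 g / 1,900,000 L × 1000 = 36.95 mg/L.

36.9 ppm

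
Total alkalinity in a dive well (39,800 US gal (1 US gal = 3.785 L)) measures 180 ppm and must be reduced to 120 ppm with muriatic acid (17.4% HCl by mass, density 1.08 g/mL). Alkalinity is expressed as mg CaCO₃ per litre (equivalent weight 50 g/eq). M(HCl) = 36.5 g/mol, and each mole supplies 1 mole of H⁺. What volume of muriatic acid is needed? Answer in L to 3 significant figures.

Volume: 39,800 US gal × 3.785 L/gal = 150,643 L.
Alkalinity to neutralize: (180 − 120) = 60 mg/L as CaCO₃ × 150,643 L = 9039 g as CaCO₃.
Equivalents of H⁺ required: 9039 ÷ 50 g/eq = 180.8 eq = 180.8 mol HCl.
Mass of HCl: 180.8 × 36.5 = 6598 g.
Mass of 17.4% solution: 6598 / 0.174 = 37,920 g.
Volume: 37,920 g ÷ 1.08 g/mL = 35,110 mL.

35.1 L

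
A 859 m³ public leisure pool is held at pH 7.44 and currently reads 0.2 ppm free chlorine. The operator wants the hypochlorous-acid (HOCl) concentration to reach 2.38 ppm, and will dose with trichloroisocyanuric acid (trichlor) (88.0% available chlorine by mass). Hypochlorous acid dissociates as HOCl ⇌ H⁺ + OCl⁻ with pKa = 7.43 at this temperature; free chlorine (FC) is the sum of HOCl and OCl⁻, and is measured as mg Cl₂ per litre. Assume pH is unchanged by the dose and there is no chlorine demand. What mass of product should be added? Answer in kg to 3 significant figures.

4.51 kg

Volume: 859 m³ = 859,000 L.
[OCl⁻]/[HOCl] = 10^(pH − pKa) = 10^(7.44 − 7.43) = 1.023; fraction as HOCl = 1/(1 + 1.023) = 0.4942.
Free chlorine required for 2.38 ppm HOCl: 2.38 / 0.4942 = 4.815 ppm.
FC to add: 4.815 − 0.2 = 4.615 mg/L as Cl₂.
Cl₂ equivalent: 4.615 mg/L × 859,000 L = 3965 g.
Product at 88.0% available Cl: 3965 / 0.88 = 4505 g.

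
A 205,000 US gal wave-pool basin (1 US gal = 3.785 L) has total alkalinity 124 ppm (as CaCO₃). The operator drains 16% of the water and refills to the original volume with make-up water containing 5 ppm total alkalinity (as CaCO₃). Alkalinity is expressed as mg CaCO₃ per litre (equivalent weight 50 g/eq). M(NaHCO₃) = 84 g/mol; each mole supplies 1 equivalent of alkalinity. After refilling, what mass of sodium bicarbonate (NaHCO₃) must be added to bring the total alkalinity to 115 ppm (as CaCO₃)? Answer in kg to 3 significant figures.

13.1 kg

Volume: 205,000 US gal × 3.785 L/gal = 775,925 L.
After draining 16% and refilling: 124 × 0.84 + 5 × 0.16 = 104.96 ppm.
Deficit to target: 115 − 104.96 = 10.04 mg/L.
As CaCO₃: 10.04 mg/L × 775,925 L = 7790 g; ÷ 50 g/eq ÷ 1 = 155.8 mol NaHCO₃.
Mass: 155.8 × 84 = 13,090 g.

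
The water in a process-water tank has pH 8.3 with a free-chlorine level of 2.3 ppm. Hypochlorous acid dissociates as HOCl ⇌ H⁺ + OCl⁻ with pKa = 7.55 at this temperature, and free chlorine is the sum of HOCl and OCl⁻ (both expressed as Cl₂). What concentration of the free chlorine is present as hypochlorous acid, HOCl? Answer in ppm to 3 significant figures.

0.347 ppm

[OCl⁻]/[HOCl] = 10^(pH − pKa) = 10^(8.3 − 7.55) = 10^0.75 = 5.623.
Fraction as HOCl = 1 / (1 + 5.623) = 0.151.
HOCl = 0.151 × 2.3 ppm = 0.3473 ppm.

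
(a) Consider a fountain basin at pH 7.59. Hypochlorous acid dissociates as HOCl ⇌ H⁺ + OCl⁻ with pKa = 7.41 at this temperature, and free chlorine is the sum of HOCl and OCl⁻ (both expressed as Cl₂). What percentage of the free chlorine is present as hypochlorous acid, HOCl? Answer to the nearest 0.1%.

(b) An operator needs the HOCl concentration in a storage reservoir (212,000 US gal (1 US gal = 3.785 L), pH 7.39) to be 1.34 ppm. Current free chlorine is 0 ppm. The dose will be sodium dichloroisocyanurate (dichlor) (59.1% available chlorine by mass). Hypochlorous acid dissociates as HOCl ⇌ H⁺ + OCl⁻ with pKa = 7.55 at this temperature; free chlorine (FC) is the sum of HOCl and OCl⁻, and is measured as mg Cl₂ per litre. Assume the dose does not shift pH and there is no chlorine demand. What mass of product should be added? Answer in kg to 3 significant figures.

(a) 39.8%; (b) 3.08 kg

(a) [OCl⁻]/[HOCl] = 10^(pH − pKa) = 10^(7.59 − 7.41) = 10^0.18 = 1.514.
(a) Fraction as HOCl = 1 / (1 + 1.514) = 0.3978.

(b) Volume: 212,000 US gal × 3.785 L/gal = 802,420 L.
(b) [OCl⁻]/[HOCl] = 10^(pH − pKa) = 10^(7.39 − 7.55) = 0.6918; fraction as HOCl = 1/(1 + 0.6918) = 0.5911.
(b) Free chlorine required for 1.34 ppm HOCl: 1.34 / 0.5911 = 2.267 ppm.
(b) FC to add: 2.267 − 0 = 2.267 mg/L as Cl₂.
(b) Cl₂ equivalent: 2.267 mg/L × 802,420 L = 1819 g.
(b) Product at 59.1% available Cl: 1819 / 0.591 = 3078 g.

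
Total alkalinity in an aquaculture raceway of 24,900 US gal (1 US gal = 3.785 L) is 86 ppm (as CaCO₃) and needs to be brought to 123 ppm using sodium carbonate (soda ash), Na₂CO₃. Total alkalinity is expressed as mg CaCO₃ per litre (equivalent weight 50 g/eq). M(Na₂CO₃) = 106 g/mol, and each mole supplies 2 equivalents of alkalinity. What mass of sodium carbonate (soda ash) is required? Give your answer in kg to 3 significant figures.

3.70 kg

Volume: 24,900 US gal × 3.785 L/gal = 94,246 L.
Alkalinity to add: (123 − 86) = 37 mg/L as CaCO₃ × 94,246 L = 3487 g as CaCO₃.
Equivalents: 3487 g ÷ 50 g/eq = 69.74 eq.
Each mole of Na₂CO₃ supplies 2 eq, so 69.74 / 2 = 34.87 mol.
Mass: 34.87 mol × 106 g/mol = 3696 g.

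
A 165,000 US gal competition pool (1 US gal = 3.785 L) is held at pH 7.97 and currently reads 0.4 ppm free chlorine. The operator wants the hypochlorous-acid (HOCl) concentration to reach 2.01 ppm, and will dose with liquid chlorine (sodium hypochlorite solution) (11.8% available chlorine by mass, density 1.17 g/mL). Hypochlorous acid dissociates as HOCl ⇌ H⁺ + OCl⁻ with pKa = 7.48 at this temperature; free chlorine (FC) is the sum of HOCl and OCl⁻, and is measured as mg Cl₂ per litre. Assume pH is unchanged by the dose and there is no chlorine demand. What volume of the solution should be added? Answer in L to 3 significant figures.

35.4 L

Volume: 165,000 US gal × 3.785 L/gal = 624,525 L.
[OCl⁻]/[HOCl] = 10^(pH − pKa) = 10^(7.97 − 7.48) = 3.09; fraction as HOCl = 1/(1 + 3.09) = 0.2445.
Free chlorine required for 2.01 ppm HOCl: 2.01 / 0.2445 = 8.221 ppm.
FC to add: 8.221 − 0.4 = 7.821 mg/L as Cl₂.
Cl₂ equivalent: 7.821 mg/L × 624,525 L = 4885 g.
Product at 11.8% available Cl: 4885 / 0.118 = 41,400 g.
Volume: 41,400 g ÷ 1.17 g/mL = 35,380 mL.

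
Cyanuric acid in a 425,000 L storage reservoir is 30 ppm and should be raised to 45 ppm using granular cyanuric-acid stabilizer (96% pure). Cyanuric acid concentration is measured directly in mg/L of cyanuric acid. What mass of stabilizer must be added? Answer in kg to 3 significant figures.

CYA to add: (45 − 30) = 15 mg/L × 425,000 L = 6375 g cyanuric acid.
At 96% purity: 6375 / 0.96 = 6641 g product.

6.64 kg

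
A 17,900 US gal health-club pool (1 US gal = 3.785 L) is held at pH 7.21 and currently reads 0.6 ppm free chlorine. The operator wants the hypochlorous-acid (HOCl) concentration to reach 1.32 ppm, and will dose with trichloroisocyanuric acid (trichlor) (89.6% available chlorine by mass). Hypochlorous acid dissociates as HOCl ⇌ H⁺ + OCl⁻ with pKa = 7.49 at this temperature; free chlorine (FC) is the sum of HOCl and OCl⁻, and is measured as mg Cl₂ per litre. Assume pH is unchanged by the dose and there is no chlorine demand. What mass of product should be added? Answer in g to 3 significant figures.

Volume: 17,900 US gal × 3.785 L/gal = 67,752 L.
[OCl⁻]/[HOCl] = 10^(pH − pKa) = 10^(7.21 − 7.49) = 0.5248; fraction as HOCl = 1/(1 + 0.5248) = 0.6558.
Free chlorine required for 1.32 ppm HOCl: 1.32 / 0.6558 = 2.013 ppm.
FC to add: 2.013 − 0.6 = 1.413 mg/L as Cl₂.
Cl₂ equivalent: 1.413 mg/L × 67,752 L = 95.72 g.
Product at 89.6% available Cl: 95.72 / 0.896 = 106.8 g.

107 g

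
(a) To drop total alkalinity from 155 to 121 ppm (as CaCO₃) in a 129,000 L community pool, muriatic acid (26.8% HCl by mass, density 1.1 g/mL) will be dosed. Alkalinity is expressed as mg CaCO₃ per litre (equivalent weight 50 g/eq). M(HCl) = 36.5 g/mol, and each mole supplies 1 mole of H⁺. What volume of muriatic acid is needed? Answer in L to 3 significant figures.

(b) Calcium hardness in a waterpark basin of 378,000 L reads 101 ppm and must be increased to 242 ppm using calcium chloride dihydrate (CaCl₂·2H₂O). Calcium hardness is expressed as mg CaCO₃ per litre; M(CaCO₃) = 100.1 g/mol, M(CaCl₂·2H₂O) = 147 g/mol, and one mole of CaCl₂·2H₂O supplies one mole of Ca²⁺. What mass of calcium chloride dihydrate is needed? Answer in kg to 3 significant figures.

(a) Alkalinity to neutralize: (155 − 121) = 34 mg/L as CaCO₃ × 129,000 L = 4386 g as CaCO₃.
(a) Equivalents of H⁺ required: 4386 ÷ 50 g/eq = 87.72 eq = 87.72 mol HCl.
(a) Mass of HCl: 87.72 × 36.5 = 3202 g.
(a) Mass of 26.8% solution: 3202 / 0.268 = 11,950 g.
(a) Volume: 11,950 g ÷ 1.1 g/mL = 10,860 mL.

(b) Hardness to add: (242 − 101) = 141 mg/L as CaCO₃ × 378,000 L = 53,300 g as CaCO₃.
(b) Moles of Ca²⁺ (1 mol Ca²⁺ ≡ 1 mol CaCO₃): 53,300 / 100.1 g/mol = 532.4 mol.
(b) Mass of CaCl₂·2H₂O: 532.4 × 147 = 78,270 g.

(a) 10.9 L; (b) 78.3 kg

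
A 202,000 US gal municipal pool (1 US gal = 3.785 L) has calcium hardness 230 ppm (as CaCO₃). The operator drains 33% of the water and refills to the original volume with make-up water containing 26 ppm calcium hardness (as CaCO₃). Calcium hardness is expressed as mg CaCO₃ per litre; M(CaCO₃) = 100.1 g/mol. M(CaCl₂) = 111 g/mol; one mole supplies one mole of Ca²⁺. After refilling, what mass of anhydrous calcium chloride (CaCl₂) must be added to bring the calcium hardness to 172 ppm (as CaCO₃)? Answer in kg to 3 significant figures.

7.90 kg

Volume: 202,000 US gal × 3.785 L/gal = 764,570 L.
After draining 33% and refilling: 230 × 0.67 + 26 × 0.33 = 162.68 ppm.
Deficit to target: 172 − 162.68 = 9.32 mg/L.
As CaCO₃: 9.32 mg/L × 764,570 L = 7126 g; ÷ 100.1 = 71.19 mol Ca²⁺.
Mass: 71.19 × 111 = 7902 g.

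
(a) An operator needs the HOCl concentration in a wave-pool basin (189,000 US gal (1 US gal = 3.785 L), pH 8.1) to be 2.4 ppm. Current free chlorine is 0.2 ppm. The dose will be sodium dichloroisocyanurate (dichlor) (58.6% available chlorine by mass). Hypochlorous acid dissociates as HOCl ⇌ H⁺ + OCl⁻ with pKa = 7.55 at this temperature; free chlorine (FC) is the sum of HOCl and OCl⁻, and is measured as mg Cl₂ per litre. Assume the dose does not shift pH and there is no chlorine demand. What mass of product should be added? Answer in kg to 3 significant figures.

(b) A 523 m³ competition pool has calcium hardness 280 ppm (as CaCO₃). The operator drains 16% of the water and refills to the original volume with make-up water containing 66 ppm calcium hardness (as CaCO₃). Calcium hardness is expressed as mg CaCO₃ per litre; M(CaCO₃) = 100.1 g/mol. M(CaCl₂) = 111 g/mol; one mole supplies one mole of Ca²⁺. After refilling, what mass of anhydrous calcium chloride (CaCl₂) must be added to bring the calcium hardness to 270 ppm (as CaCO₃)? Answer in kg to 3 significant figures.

(a) Volume: 189,000 US gal × 3.785 L/gal = 715,365 L.
(a) [OCl⁻]/[HOCl] = 10^(pH − pKa) = 10^(8.1 − 7.55) = 3.548; fraction as HOCl = 1/(1 + 3.548) = 0.2199.
(a) Free chlorine required for 2.4 ppm HOCl: 2.4 / 0.2199 = 10.92 ppm.
(a) FC to add: 10.92 − 0.2 = 10.72 mg/L as Cl₂.
(a) Cl₂ equivalent: 10.72 mg/L × 715,365 L = 7666 g.
(a) Product at 58.6% available Cl: 7666 / 0.586 = 13,080 g.

(b) Volume: 523 m³ = 523,000 L.
(b) After draining 16% and refilling: 280 × 0.84 + 66 × 0.16 = 245.76 ppm.
(b) Deficit to target: 270 − 245.76 = 24.24 mg/L.
(b) As CaCO₃: 24.24 mg/L × 523,000 L = 12,680 g; ÷ 100.1 = 126.6 mol Ca²⁺.
(b) Mass: 126.6 × 111 = 14,060 g.

(a) 13.1 kg; (b) 14.1 kg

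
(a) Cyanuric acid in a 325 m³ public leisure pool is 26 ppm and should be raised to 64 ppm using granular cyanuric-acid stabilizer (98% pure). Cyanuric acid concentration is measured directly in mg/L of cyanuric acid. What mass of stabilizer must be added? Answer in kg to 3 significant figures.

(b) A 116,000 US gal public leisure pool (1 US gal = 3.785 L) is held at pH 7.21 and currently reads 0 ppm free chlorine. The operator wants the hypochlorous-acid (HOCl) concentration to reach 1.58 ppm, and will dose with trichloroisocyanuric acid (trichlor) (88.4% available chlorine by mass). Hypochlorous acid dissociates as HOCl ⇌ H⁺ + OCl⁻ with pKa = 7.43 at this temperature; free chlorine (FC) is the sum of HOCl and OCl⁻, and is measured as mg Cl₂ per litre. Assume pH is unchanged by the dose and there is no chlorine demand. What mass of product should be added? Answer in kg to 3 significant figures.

(a) 12.6 kg; (b) 1.26 kg

(a) Volume: 325 m³ = 325,000 L.
(a) CYA to add: (64 − 26) = 38 mg/L × 325,000 L = 12,350 g cyanuric acid.
(a) At 98% purity: 12,350 / 0.98 = 12,600 g product.

(b) Volume: 116,000 US gal × 3.785 L/gal = 439,060 L.
(b) [OCl⁻]/[HOCl] = 10^(pH − pKa) = 10^(7.21 − 7.43) = 0.6026; fraction as HOCl = 1/(1 + 0.6026) = 0.624.
(b) Free chlorine required for 1.58 ppm HOCl: 1.58 / 0.624 = 2.532 ppm.
(b) FC to add: 2.532 − 0 = 2.532 mg/L as Cl₂.
(b) Cl₂ equivalent: 2.532 mg/L × 439,060 L = 1112 g.
(b) Product at 88.4% available Cl: 1112 / 0.884 = 1258 g.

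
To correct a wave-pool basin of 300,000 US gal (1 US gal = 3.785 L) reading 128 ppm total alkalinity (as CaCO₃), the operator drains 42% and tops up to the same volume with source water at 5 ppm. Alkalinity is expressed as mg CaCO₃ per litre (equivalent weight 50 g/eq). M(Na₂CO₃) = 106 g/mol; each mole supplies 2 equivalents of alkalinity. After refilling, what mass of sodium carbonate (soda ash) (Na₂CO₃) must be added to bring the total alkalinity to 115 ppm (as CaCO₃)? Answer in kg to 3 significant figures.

46.5 kg

Volume: 300,000 US gal × 3.785 L/gal = 1,135,500 L.
After draining 42% and refilling: 128 × 0.58 + 5 × 0.42 = 76.34 ppm.
Deficit to target: 115 − 76.34 = 38.66 mg/L.
As CaCO₃: 38.66 mg/L × 1,135,500 L = 43,900 g; ÷ 50 g/eq ÷ 2 = 439 mol Na₂CO₃.
Mass: 439 × 106 = 46,530 g.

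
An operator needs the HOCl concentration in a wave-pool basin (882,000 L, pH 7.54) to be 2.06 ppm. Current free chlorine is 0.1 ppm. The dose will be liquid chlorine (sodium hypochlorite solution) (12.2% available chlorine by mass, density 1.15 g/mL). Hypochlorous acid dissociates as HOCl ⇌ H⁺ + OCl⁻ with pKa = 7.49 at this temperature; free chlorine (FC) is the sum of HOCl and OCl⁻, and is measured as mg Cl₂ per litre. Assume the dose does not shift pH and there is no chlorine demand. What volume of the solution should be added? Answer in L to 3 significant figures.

[OCl⁻]/[HOCl] = 10^(pH − pKa) = 10^(7.54 − 7.49) = 1.122; fraction as HOCl = 1/(1 + 1.122) = 0.4712.
Free chlorine required for 2.06 ppm HOCl: 2.06 / 0.4712 = 4.371 ppm.
FC to add: 4.371 − 0.1 = 4.271 mg/L as Cl₂.
Cl₂ equivalent: 4.271 mg/L × 882,000 L = 3767 g.
Product at 12.2% available Cl: 3767 / 0.122 = 30,880 g.
Volume: 30,880 g ÷ 1.15 g/mL = 26,850 mL.

26.9 L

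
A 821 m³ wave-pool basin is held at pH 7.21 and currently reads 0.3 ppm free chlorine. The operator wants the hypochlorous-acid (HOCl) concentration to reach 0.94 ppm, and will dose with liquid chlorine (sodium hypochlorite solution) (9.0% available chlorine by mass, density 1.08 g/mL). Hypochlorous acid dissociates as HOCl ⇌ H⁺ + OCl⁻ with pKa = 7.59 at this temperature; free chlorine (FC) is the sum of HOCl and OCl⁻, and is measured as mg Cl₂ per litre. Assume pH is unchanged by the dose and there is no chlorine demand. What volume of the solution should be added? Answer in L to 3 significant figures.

Volume: 821 m³ = 821,000 L.
[OCl⁻]/[HOCl] = 10^(pH − pKa) = 10^(7.21 − 7.59) = 0.4169; fraction as HOCl = 1/(1 + 0.4169) = 0.7058.
Free chlorine required for 0.94 ppm HOCl: 0.94 / 0.7058 = 1.332 ppm.
FC to add: 1.332 − 0.3 = 1.032 mg/L as Cl₂.
Cl₂ equivalent: 1.032 mg/L × 821,000 L = 847.2 g.
Product at 9.0% available Cl: 847.2 / 0.09 = 9413 g.
Volume: 9413 g ÷ 1.08 g/mL = 8716 mL.

8.72 L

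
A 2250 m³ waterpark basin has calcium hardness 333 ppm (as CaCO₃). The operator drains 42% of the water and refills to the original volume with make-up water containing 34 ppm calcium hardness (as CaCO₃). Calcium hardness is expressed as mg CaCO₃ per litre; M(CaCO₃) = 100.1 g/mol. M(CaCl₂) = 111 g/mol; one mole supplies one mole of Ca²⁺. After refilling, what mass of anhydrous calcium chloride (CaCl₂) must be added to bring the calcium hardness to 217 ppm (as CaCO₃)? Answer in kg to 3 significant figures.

Volume: 2250 m³ = 2,250,000 L.
After draining 42% and refilling: 333 × 0.58 + 34 × 0.42 = 207.42 ppm.
Deficit to target: 217 − 207.42 = 9.58 mg/L.
As CaCO₃: 9.58 mg/L × 2,250,000 L = 21,550 g; ÷ 100.1 = 215.3 mol Ca²⁺.
Mass: 215.3 × 111 = 23,900 g.

23.9 kg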